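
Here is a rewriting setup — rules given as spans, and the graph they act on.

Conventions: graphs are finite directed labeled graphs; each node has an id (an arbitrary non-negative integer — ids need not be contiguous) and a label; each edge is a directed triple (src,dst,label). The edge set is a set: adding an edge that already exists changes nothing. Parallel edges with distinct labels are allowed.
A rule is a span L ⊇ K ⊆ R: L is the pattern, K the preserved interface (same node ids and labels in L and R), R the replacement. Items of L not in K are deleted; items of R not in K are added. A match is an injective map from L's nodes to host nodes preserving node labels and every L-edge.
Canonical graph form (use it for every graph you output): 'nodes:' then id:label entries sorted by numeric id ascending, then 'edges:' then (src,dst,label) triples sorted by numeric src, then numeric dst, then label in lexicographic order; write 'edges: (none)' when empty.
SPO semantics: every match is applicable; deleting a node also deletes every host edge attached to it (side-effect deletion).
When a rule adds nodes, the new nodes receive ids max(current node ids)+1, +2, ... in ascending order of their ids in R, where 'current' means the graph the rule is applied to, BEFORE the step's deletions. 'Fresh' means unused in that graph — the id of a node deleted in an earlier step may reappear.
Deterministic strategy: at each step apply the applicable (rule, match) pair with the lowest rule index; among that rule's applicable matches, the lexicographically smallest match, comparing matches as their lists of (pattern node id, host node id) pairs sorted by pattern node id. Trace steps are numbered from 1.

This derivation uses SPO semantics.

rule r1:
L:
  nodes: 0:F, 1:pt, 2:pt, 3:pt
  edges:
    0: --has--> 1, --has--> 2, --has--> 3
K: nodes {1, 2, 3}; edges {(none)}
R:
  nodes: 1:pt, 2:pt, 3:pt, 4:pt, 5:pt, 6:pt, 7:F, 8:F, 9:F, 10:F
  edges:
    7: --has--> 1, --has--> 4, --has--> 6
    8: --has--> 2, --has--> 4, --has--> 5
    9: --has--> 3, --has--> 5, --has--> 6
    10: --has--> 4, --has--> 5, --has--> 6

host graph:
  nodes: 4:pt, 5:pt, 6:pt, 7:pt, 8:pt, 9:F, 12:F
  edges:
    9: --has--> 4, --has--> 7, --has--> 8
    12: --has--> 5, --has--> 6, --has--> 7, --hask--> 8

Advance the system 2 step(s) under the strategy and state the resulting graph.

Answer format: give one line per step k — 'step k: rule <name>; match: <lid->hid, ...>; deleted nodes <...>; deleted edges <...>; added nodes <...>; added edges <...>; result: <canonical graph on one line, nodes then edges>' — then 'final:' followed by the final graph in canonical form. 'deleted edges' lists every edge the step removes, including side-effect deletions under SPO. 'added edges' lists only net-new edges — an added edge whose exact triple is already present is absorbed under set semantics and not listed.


step 1: rule r1; match: 0->9, 1->4, 2->7, 3->8; deleted nodes 9; deleted edges (9,4,has); (9,7,has); (9,8,has); added nodes 13, 14, 15, 16, 17, 18, 19; added edges (16,4,has); (16,13,has); (16,15,has); (17,7,has); (17,13,has); (17,14,has); (18,8,has); (18,14,has); (18,15,has); (19,13,has); (19,14,has); (19,15,has); result: nodes: 4:pt, 5:pt, 6:pt, 7:pt, 8:pt, 12:F, 13:pt, 14:pt, 15:pt, 16:F, 17:F, 18:F, 19:F edges: (12,5,has); (12,6,has); (12,7,has); (12,8,hask); (16,4,has); (16,13,has); (16,15,has); (17,7,has); (17,13,has); (17,14,has); (18,8,has); (18,14,has); (18,15,has); (19,13,has); (19,14,has); (19,15,has)
step 2: rule r1; match: 0->12, 1->5, 2->6, 3->7; deleted nodes 12; deleted edges (12,5,has); (12,6,has); (12,7,has); (12,8,hask); added nodes 20, 21, 22, 23, 24, 25, 26; added edges (23,5,has); (23,20,has); (23,22,has); (24,6,has); (24,20,has); (24,21,has); (25,7,has); (25,21,has); (25,22,has); (26,20,has); (26,21,has); (26,22,has); result: nodes: 4:pt, 5:pt, 6:pt, 7:pt, 8:pt, 13:pt, 14:pt, 15:pt, 16:F, 17:F, 18:F, 19:F, 20:pt, 21:pt, 22:pt, 23:F, 24:F, 25:F, 26:F edges: (16,4,has); (16,13,has); (16,15,has); (17,7,has); (17,13,has); (17,14,has); (18,8,has); (18,14,has); (18,15,has); (19,13,has); (19,14,has); (19,15,has); (23,5,has); (23,20,has); (23,22,has); (24,6,has); (24,20,has); (24,21,has); (25,7,has); (25,21,has); (25,22,has); (26,20,has); (26,21,has); (26,22,has)
final:
nodes: 4:pt, 5:pt, 6:pt, 7:pt, 8:pt, 13:pt, 14:pt, 15:pt, 16:F, 17:F, 18:F, 19:F, 20:pt, 21:pt, 22:pt, 23:F, 24:F, 25:F, 26:F
edges: (16,4,has); (16,13,has); (16,15,has); (17,7,has); (17,13,has); (17,14,has); (18,8,has); (18,14,has); (18,15,has); (19,13,has); (19,14,has); (19,15,has); (23,5,has); (23,20,has); (23,22,has); (24,6,has); (24,20,has); (24,21,has); (25,7,has); (25,21,has); (25,22,has); (26,20,has); (26,21,has); (26,22,has)


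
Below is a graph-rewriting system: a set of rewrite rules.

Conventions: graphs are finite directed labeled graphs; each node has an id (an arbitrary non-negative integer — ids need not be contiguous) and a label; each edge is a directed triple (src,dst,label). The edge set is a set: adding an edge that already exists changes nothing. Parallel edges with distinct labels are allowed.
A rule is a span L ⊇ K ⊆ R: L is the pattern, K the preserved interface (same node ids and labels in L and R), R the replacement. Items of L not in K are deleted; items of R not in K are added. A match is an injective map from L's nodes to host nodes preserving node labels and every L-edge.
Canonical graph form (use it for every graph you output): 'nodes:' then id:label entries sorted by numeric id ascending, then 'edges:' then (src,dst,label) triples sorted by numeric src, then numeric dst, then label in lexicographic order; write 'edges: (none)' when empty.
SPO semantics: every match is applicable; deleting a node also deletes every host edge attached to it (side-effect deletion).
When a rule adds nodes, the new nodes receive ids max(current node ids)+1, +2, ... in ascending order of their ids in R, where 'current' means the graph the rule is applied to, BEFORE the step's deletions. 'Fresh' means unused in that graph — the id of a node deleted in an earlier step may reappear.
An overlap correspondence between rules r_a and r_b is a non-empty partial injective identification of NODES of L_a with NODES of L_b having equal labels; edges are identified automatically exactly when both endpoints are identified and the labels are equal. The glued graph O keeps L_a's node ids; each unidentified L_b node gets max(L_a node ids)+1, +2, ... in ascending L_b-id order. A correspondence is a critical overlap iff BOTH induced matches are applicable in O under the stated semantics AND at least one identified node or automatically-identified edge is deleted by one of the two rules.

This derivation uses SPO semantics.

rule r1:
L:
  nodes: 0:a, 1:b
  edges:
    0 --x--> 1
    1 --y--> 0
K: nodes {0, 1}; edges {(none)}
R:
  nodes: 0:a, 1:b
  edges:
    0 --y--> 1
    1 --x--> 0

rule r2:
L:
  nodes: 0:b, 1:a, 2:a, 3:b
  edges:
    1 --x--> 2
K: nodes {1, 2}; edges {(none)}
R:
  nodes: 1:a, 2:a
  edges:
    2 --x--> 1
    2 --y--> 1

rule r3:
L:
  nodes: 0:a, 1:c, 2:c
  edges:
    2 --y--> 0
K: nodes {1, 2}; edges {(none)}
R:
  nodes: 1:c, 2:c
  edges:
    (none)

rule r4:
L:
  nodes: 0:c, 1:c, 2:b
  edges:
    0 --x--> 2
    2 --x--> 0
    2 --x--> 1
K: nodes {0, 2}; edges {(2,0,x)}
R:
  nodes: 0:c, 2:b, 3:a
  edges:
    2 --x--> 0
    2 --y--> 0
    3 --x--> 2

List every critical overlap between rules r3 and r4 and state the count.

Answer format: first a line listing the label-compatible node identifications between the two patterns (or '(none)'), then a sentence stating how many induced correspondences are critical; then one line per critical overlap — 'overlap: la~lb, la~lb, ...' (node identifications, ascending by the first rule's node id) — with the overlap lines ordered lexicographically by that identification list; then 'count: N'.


label-compatible node identifications between L(r3) and L(r4): 1~0, 1~1, 2~0, 2~1
4 of the induced correspondences are critical overlaps of r3 and r4.
overlap: 1~0, 2~1
overlap: 1~1
overlap: 1~1, 2~0
overlap: 2~1
count: 4


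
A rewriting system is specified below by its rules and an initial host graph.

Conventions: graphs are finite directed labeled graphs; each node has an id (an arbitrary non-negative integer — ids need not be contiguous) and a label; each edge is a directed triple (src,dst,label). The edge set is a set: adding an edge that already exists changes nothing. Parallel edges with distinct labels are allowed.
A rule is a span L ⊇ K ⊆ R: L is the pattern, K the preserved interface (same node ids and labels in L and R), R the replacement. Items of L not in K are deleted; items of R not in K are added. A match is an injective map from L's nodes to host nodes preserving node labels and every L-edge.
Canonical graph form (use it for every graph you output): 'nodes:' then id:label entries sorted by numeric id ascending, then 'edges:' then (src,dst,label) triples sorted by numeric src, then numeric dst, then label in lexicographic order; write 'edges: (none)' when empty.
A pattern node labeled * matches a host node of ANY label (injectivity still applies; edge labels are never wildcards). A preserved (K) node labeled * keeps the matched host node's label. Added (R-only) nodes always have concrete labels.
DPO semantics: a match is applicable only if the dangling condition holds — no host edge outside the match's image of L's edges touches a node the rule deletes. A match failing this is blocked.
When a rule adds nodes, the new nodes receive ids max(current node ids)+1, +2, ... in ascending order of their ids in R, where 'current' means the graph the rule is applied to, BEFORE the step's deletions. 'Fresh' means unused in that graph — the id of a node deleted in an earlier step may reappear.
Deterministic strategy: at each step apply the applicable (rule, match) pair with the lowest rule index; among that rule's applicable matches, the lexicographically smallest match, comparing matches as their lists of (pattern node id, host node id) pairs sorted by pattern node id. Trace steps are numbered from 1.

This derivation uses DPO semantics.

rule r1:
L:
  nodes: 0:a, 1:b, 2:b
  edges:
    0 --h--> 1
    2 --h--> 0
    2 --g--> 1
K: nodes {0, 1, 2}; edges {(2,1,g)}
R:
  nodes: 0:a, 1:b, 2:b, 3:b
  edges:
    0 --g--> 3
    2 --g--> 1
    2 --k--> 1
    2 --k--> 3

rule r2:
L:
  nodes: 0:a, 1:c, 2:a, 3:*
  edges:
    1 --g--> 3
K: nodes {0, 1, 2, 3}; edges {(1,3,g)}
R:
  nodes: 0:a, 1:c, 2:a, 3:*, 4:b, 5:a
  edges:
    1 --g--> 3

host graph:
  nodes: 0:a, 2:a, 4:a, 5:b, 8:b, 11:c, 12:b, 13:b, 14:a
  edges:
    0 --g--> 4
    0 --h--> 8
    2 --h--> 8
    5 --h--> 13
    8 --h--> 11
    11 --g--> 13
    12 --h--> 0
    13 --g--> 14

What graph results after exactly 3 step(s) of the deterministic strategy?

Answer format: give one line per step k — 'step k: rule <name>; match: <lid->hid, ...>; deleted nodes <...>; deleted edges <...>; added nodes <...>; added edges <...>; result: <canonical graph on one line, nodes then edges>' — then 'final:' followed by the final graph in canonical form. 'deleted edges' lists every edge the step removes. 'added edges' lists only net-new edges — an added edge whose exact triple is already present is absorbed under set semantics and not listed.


step 1: rule r2; match: 0->0, 1->11, 2->2, 3->13; deleted nodes (none); deleted edges (none); added nodes 15, 16; added edges (none); result: nodes: 0:a, 2:a, 4:a, 5:b, 8:b, 11:c, 12:b, 13:b, 14:a, 15:b, 16:a edges: (0,4,g); (0,8,h); (2,8,h); (5,13,h); (8,11,h); (11,13,g); (12,0,h); (13,14,g)
step 2: rule r2; match: 0->0, 1->11, 2->2, 3->13; deleted nodes (none); deleted edges (none); added nodes 17, 18; added edges (none); result: nodes: 0:a, 2:a, 4:a, 5:b, 8:b, 11:c, 12:b, 13:b, 14:a, 15:b, 16:a, 17:b, 18:a edges: (0,4,g); (0,8,h); (2,8,h); (5,13,h); (8,11,h); (11,13,g); (12,0,h); (13,14,g)
step 3: rule r2; match: 0->0, 1->11, 2->2, 3->13; deleted nodes (none); deleted edges (none); added nodes 19, 20; added edges (none); result: nodes: 0:a, 2:a, 4:a, 5:b, 8:b, 11:c, 12:b, 13:b, 14:a, 15:b, 16:a, 17:b, 18:a, 19:b, 20:a edges: (0,4,g); (0,8,h); (2,8,h); (5,13,h); (8,11,h); (11,13,g); (12,0,h); (13,14,g)
final:
nodes: 0:a, 2:a, 4:a, 5:b, 8:b, 11:c, 12:b, 13:b, 14:a, 15:b, 16:a, 17:b, 18:a, 19:b, 20:a
edges: (0,4,g); (0,8,h); (2,8,h); (5,13,h); (8,11,h); (11,13,g); (12,0,h); (13,14,g)


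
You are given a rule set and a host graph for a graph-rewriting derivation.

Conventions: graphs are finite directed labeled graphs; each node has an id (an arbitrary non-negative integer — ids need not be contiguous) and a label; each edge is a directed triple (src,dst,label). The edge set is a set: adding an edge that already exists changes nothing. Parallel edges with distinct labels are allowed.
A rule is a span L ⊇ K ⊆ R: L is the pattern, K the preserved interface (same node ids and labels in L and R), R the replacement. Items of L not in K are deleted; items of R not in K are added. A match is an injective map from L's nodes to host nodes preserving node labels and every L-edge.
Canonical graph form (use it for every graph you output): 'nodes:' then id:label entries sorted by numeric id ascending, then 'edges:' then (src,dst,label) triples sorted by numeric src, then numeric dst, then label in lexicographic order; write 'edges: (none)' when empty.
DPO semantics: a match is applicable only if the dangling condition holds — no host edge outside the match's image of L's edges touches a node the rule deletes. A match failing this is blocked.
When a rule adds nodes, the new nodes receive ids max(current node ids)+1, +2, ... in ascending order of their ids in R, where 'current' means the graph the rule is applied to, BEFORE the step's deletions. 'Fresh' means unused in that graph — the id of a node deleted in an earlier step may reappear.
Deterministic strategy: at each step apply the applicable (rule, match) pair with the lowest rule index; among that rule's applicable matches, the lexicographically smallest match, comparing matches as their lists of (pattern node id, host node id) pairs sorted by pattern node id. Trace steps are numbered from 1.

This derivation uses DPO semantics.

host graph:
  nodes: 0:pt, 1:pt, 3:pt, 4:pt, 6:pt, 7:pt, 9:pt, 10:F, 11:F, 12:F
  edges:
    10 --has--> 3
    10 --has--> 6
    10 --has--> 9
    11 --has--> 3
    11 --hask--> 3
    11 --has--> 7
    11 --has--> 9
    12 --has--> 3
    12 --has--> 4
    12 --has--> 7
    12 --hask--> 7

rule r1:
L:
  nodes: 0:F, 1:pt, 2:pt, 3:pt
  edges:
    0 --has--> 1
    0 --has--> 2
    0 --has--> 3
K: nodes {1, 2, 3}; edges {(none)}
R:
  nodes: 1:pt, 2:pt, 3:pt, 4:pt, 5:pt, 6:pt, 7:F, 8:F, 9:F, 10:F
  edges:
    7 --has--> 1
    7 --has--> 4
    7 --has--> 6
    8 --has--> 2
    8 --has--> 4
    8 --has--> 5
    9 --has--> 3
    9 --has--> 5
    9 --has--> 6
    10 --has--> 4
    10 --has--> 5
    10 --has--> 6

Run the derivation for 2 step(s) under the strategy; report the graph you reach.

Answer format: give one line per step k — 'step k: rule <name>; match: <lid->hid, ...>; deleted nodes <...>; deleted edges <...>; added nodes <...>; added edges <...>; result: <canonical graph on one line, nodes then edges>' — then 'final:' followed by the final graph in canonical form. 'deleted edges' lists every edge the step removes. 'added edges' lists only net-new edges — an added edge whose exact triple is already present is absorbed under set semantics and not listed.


step 1: rule r1; match: 0->10, 1->3, 2->6, 3->9; deleted nodes 10; deleted edges (10,3,has); (10,6,has); (10,9,has); added nodes 13, 14, 15, 16, 17, 18, 19; added edges (16,3,has); (16,13,has); (16,15,has); (17,6,has); (17,13,has); (17,14,has); (18,9,has); (18,14,has); (18,15,has); (19,13,has); (19,14,has); (19,15,has); result: nodes: 0:pt, 1:pt, 3:pt, 4:pt, 6:pt, 7:pt, 9:pt, 11:F, 12:F, 13:pt, 14:pt, 15:pt, 16:F, 17:F, 18:F, 19:F edges: (11,3,has); (11,3,hask); (11,7,has); (11,9,has); (12,3,has); (12,4,has); (12,7,has); (12,7,hask); (16,3,has); (16,13,has); (16,15,has); (17,6,has); (17,13,has); (17,14,has); (18,9,has); (18,14,has); (18,15,has); (19,13,has); (19,14,has); (19,15,has)
step 2: rule r1; match: 0->16, 1->3, 2->13, 3->15; deleted nodes 16; deleted edges (16,3,has); (16,13,has); (16,15,has); added nodes 20, 21, 22, 23, 24, 25, 26; added edges (23,3,has); (23,20,has); (23,22,has); (24,13,has); (24,20,has); (24,21,has); (25,15,has); (25,21,has); (25,22,has); (26,20,has); (26,21,has); (26,22,has); result: nodes: 0:pt, 1:pt, 3:pt, 4:pt, 6:pt, 7:pt, 9:pt, 11:F, 12:F, 13:pt, 14:pt, 15:pt, 17:F, 18:F, 19:F, 20:pt, 21:pt, 22:pt, 23:F, 24:F, 25:F, 26:F edges: (11,3,has); (11,3,hask); (11,7,has); (11,9,has); (12,3,has); (12,4,has); (12,7,has); (12,7,hask); (17,6,has); (17,13,has); (17,14,has); (18,9,has); (18,14,has); (18,15,has); (19,13,has); (19,14,has); (19,15,has); (23,3,has); (23,20,has); (23,22,has); (24,13,has); (24,20,has); (24,21,has); (25,15,has); (25,21,has); (25,22,has); (26,20,has); (26,21,has); (26,22,has)
final:
nodes: 0:pt, 1:pt, 3:pt, 4:pt, 6:pt, 7:pt, 9:pt, 11:F, 12:F, 13:pt, 14:pt, 15:pt, 17:F, 18:F, 19:F, 20:pt, 21:pt, 22:pt, 23:F, 24:F, 25:F, 26:F
edges: (11,3,has); (11,3,hask); (11,7,has); (11,9,has); (12,3,has); (12,4,has); (12,7,has); (12,7,hask); (17,6,has); (17,13,has); (17,14,has); (18,9,has); (18,14,has); (18,15,has); (19,13,has); (19,14,has); (19,15,has); (23,3,has); (23,20,has); (23,22,has); (24,13,has); (24,20,has); (24,21,has); (25,15,has); (25,21,has); (25,22,has); (26,20,has); (26,21,has); (26,22,has)


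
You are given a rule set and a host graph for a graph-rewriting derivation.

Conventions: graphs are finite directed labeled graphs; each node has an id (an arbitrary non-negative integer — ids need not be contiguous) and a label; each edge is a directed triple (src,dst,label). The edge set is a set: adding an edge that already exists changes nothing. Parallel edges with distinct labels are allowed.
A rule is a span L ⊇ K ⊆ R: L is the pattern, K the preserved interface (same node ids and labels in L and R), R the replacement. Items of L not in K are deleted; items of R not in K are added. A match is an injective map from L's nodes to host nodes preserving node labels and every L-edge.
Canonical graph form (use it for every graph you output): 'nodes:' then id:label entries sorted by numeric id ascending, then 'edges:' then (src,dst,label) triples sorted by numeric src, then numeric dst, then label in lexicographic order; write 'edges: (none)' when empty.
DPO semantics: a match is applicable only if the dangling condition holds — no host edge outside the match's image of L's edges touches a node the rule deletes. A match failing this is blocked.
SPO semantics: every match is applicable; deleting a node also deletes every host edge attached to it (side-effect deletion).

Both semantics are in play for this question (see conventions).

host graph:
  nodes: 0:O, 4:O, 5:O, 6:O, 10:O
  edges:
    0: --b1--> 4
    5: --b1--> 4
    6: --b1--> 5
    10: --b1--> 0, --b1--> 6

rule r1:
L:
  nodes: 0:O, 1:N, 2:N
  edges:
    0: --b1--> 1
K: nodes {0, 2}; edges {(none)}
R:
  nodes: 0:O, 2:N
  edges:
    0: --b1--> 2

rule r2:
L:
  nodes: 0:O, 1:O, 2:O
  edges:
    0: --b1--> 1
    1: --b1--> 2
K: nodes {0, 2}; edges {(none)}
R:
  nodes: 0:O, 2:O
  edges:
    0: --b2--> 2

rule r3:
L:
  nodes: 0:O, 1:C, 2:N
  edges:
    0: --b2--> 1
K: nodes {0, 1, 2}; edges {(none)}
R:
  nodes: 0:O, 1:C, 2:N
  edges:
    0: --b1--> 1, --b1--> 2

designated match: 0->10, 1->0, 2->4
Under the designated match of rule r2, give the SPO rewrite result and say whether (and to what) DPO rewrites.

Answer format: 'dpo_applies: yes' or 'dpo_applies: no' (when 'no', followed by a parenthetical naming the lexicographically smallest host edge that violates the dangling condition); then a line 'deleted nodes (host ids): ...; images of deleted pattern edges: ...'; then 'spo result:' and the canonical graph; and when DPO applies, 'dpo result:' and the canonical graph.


dpo_applies: yes
deleted nodes (host ids): 0; images of deleted pattern edges: (0,4,b1); (10,0,b1)
spo result:
nodes: 4:O, 5:O, 6:O, 10:O
edges: (5,4,b1); (6,5,b1); (10,4,b2); (10,6,b1)
dpo result:
nodes: 4:O, 5:O, 6:O, 10:O
edges: (5,4,b1); (6,5,b1); (10,4,b2); (10,6,b1)


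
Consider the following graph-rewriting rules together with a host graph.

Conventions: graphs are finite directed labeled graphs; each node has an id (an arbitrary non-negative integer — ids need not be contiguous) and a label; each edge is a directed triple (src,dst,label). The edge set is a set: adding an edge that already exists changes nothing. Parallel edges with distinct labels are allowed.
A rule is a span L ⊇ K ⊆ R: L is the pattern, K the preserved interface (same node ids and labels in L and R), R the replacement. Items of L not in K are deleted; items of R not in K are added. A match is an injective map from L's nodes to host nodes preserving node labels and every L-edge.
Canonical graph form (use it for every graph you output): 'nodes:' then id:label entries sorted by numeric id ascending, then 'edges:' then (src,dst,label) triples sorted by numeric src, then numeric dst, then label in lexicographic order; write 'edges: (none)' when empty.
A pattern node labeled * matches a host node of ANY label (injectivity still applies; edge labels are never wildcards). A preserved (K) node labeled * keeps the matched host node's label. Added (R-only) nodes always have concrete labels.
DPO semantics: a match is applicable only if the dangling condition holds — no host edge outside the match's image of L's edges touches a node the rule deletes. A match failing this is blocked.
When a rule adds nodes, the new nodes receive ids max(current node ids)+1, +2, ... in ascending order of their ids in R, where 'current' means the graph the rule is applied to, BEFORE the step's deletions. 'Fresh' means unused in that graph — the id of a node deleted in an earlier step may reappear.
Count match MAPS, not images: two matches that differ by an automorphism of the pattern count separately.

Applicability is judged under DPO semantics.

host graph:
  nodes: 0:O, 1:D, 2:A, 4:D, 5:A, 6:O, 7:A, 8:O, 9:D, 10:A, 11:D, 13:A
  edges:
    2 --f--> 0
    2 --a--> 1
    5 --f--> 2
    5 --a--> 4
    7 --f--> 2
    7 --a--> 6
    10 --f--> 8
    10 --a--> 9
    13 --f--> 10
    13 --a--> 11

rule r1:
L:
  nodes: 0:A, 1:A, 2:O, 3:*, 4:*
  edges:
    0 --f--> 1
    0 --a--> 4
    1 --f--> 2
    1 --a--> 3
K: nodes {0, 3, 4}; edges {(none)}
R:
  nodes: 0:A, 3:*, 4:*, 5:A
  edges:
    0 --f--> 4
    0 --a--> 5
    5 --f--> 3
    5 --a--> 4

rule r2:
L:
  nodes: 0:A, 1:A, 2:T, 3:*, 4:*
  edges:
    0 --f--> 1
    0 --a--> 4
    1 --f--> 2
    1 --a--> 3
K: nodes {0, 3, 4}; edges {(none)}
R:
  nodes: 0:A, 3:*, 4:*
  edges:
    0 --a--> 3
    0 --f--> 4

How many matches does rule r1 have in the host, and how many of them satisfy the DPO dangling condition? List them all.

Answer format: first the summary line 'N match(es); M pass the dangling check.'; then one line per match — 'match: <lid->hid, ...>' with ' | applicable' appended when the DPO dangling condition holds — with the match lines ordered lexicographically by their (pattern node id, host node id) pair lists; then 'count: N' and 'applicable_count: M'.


3 match(es); 1 pass the dangling check.
match: 0->5, 1->2, 2->0, 3->1, 4->4
match: 0->7, 1->2, 2->0, 3->1, 4->6
match: 0->13, 1->10, 2->8, 3->9, 4->11 | applicable
count: 3
applicable_count: 1


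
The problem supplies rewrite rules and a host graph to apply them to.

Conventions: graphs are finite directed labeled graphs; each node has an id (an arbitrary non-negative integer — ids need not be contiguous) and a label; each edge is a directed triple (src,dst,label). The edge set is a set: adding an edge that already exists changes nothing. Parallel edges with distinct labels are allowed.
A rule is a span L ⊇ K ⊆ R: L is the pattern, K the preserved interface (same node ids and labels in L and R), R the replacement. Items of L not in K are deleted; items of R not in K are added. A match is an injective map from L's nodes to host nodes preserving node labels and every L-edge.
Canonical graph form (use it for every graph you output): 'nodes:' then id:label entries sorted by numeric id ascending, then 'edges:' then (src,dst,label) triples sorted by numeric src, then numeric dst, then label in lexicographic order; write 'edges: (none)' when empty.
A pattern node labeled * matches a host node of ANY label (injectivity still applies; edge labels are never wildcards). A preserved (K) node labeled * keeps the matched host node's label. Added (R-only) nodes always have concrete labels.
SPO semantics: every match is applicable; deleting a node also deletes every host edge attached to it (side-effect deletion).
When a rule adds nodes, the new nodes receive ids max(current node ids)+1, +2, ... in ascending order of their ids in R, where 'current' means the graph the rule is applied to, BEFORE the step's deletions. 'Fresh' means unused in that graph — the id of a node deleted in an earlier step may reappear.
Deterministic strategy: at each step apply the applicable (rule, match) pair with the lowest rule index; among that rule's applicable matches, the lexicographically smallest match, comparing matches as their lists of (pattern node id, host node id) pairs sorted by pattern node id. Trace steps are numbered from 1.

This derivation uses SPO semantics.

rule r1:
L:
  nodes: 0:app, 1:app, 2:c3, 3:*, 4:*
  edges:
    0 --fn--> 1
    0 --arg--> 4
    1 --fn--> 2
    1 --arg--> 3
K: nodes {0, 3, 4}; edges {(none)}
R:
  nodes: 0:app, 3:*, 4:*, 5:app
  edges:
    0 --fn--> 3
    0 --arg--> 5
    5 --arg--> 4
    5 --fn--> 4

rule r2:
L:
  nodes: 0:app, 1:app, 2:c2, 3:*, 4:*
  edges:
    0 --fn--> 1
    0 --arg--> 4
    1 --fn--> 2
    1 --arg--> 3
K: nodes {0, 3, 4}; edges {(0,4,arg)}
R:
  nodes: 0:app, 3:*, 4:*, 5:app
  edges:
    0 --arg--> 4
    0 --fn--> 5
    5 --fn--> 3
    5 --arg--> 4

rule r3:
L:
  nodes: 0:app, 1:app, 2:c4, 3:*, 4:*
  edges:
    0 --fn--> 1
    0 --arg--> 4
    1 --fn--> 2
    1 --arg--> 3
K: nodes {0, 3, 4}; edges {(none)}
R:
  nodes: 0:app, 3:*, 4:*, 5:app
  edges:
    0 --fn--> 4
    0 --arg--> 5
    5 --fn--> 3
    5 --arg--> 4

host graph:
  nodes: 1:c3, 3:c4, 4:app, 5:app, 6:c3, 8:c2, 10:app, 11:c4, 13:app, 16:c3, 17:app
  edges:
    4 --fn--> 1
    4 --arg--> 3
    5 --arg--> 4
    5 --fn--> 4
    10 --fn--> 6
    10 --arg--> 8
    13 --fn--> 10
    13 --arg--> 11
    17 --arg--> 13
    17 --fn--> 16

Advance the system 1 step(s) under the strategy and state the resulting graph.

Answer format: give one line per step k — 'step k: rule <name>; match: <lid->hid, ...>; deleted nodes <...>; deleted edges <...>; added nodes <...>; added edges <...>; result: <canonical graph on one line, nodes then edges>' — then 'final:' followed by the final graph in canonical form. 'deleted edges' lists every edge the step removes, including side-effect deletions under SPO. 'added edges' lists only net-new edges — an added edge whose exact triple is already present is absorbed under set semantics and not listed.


step 1: rule r1; match: 0->13, 1->10, 2->6, 3->8, 4->11; deleted nodes 6, 10; deleted edges (10,6,fn); (10,8,arg); (13,10,fn); (13,11,arg); added nodes 18; added edges (13,8,fn); (13,18,arg); (18,11,arg); (18,11,fn); result: nodes: 1:c3, 3:c4, 4:app, 5:app, 8:c2, 11:c4, 13:app, 16:c3, 17:app, 18:app edges: (4,1,fn); (4,3,arg); (5,4,arg); (5,4,fn); (13,8,fn); (13,18,arg); (17,13,arg); (17,16,fn); (18,11,arg); (18,11,fn)
final:
nodes: 1:c3, 3:c4, 4:app, 5:app, 8:c2, 11:c4, 13:app, 16:c3, 17:app, 18:app
edges: (4,1,fn); (4,3,arg); (5,4,arg); (5,4,fn); (13,8,fn); (13,18,arg); (17,13,arg); (17,16,fn); (18,11,arg); (18,11,fn)


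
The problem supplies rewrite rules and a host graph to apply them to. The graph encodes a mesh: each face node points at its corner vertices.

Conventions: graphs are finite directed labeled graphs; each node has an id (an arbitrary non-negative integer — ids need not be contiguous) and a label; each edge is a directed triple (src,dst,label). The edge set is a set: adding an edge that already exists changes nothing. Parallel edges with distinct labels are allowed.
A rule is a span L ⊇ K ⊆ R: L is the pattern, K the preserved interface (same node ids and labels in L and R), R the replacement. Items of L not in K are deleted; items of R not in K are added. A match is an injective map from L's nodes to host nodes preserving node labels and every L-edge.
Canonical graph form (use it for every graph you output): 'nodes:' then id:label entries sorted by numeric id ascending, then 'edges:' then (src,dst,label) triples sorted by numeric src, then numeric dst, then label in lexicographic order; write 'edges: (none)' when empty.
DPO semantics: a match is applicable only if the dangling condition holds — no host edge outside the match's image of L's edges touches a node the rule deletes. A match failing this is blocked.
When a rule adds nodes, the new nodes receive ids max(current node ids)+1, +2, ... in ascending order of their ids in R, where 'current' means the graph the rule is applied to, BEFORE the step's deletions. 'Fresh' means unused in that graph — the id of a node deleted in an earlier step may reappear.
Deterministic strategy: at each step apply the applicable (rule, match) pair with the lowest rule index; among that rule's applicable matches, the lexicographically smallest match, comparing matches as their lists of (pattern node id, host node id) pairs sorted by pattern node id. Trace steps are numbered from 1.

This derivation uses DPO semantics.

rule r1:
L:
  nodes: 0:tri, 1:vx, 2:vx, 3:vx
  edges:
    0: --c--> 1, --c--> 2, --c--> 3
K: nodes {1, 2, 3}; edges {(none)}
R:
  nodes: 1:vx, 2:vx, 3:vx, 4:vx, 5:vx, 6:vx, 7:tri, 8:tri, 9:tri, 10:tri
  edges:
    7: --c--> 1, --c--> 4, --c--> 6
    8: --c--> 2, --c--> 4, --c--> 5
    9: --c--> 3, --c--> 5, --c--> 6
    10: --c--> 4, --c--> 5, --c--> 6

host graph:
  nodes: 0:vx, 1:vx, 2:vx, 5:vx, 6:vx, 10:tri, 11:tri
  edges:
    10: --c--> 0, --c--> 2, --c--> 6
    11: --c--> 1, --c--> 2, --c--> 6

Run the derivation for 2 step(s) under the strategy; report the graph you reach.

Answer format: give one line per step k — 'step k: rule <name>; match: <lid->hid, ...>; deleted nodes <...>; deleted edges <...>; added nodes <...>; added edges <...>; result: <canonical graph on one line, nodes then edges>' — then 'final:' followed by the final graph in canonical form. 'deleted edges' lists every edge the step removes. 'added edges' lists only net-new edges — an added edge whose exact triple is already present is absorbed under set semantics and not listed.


step 1: rule r1; match: 0->10, 1->0, 2->2, 3->6; deleted nodes 10; deleted edges (10,0,c); (10,2,c); (10,6,c); added nodes 12, 13, 14, 15, 16, 17, 18; added edges (15,0,c); (15,12,c); (15,14,c); (16,2,c); (16,12,c); (16,13,c); (17,6,c); (17,13,c); (17,14,c); (18,12,c); (18,13,c); (18,14,c); result: nodes: 0:vx, 1:vx, 2:vx, 5:vx, 6:vx, 11:tri, 12:vx, 13:vx, 14:vx, 15:tri, 16:tri, 17:tri, 18:tri edges: (11,1,c); (11,2,c); (11,6,c); (15,0,c); (15,12,c); (15,14,c); (16,2,c); (16,12,c); (16,13,c); (17,6,c); (17,13,c); (17,14,c); (18,12,c); (18,13,c); (18,14,c)
step 2: rule r1; match: 0->11, 1->1, 2->2, 3->6; deleted nodes 11; deleted edges (11,1,c); (11,2,c); (11,6,c); added nodes 19, 20, 21, 22, 23, 24, 25; added edges (22,1,c); (22,19,c); (22,21,c); (23,2,c); (23,19,c); (23,20,c); (24,6,c); (24,20,c); (24,21,c); (25,19,c); (25,20,c); (25,21,c); result: nodes: 0:vx, 1:vx, 2:vx, 5:vx, 6:vx, 12:vx, 13:vx, 14:vx, 15:tri, 16:tri, 17:tri, 18:tri, 19:vx, 20:vx, 21:vx, 22:tri, 23:tri, 24:tri, 25:tri edges: (15,0,c); (15,12,c); (15,14,c); (16,2,c); (16,12,c); (16,13,c); (17,6,c); (17,13,c); (17,14,c); (18,12,c); (18,13,c); (18,14,c); (22,1,c); (22,19,c); (22,21,c); (23,2,c); (23,19,c); (23,20,c); (24,6,c); (24,20,c); (24,21,c); (25,19,c); (25,20,c); (25,21,c)
final:
nodes: 0:vx, 1:vx, 2:vx, 5:vx, 6:vx, 12:vx, 13:vx, 14:vx, 15:tri, 16:tri, 17:tri, 18:tri, 19:vx, 20:vx, 21:vx, 22:tri, 23:tri, 24:tri, 25:tri
edges: (15,0,c); (15,12,c); (15,14,c); (16,2,c); (16,12,c); (16,13,c); (17,6,c); (17,13,c); (17,14,c); (18,12,c); (18,13,c); (18,14,c); (22,1,c); (22,19,c); (22,21,c); (23,2,c); (23,19,c); (23,20,c); (24,6,c); (24,20,c); (24,21,c); (25,19,c); (25,20,c); (25,21,c)


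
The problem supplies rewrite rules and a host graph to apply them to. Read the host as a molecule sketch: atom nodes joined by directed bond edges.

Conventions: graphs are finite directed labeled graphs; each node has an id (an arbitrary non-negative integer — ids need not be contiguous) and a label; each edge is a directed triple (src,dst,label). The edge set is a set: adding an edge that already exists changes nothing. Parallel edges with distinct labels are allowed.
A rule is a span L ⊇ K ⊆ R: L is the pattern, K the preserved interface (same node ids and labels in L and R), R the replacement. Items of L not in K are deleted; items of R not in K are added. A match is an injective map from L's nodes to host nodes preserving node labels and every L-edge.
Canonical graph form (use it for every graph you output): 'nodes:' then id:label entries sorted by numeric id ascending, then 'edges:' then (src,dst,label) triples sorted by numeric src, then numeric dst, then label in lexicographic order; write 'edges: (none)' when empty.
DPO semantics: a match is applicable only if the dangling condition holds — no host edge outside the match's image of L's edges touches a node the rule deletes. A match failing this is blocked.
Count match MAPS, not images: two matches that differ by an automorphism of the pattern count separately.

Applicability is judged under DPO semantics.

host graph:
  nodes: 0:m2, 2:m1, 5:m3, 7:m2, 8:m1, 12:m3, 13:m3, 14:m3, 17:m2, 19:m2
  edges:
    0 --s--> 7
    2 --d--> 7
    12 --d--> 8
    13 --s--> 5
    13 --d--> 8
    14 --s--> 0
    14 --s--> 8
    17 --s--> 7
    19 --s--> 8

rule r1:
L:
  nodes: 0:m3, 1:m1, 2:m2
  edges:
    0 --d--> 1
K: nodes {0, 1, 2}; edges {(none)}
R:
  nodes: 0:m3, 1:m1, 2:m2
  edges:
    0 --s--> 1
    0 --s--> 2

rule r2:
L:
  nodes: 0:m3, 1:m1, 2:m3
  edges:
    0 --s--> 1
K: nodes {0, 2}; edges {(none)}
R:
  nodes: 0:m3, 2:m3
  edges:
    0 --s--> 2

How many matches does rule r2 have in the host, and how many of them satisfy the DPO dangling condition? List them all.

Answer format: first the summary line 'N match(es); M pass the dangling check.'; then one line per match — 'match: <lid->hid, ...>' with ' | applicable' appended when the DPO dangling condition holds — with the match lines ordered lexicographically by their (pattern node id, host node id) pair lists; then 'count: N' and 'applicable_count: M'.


3 match(es); 0 pass the dangling check.
match: 0->14, 1->8, 2->5
match: 0->14, 1->8, 2->12
match: 0->14, 1->8, 2->13
count: 3
applicable_count: 0


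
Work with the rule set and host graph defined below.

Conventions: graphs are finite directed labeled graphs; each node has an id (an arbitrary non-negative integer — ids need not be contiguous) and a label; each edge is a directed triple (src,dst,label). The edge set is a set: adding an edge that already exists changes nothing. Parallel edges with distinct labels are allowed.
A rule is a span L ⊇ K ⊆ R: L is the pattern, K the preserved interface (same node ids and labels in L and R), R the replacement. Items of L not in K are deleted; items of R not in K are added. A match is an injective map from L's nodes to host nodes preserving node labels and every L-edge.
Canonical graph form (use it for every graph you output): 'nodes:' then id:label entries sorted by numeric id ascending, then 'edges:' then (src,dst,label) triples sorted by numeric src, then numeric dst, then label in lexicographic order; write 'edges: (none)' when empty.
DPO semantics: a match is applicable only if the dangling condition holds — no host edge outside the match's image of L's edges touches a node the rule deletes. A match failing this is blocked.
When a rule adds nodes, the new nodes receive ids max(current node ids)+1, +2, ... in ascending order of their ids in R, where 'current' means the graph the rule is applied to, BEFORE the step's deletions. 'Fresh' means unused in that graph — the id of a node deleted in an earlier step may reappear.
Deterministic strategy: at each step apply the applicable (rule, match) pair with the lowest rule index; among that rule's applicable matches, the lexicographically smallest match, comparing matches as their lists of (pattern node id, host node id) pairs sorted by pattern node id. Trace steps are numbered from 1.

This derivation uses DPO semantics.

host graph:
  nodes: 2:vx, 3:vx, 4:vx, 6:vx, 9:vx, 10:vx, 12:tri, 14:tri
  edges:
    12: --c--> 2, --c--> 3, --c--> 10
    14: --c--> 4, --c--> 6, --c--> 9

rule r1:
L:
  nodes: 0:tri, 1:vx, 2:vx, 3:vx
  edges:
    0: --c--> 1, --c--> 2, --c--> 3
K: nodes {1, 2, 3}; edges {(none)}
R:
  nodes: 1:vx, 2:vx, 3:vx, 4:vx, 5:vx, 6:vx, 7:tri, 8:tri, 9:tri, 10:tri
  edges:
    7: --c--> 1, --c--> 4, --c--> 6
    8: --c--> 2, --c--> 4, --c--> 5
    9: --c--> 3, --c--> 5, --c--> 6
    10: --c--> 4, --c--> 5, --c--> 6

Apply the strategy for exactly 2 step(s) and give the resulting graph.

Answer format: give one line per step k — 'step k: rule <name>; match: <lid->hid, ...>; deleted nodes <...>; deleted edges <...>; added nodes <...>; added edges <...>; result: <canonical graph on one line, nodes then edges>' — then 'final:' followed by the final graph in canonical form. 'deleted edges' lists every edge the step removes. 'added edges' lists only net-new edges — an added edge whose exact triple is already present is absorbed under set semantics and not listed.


step 1: rule r1; match: 0->12, 1->2, 2->3, 3->10; deleted nodes 12; deleted edges (12,2,c); (12,3,c); (12,10,c); added nodes 15, 16, 17, 18, 19, 20, 21; added edges (18,2,c); (18,15,c); (18,17,c); (19,3,c); (19,15,c); (19,16,c); (20,10,c); (20,16,c); (20,17,c); (21,15,c); (21,16,c); (21,17,c); result: nodes: 2:vx, 3:vx, 4:vx, 6:vx, 9:vx, 10:vx, 14:tri, 15:vx, 16:vx, 17:vx, 18:tri, 19:tri, 20:tri, 21:tri edges: (14,4,c); (14,6,c); (14,9,c); (18,2,c); (18,15,c); (18,17,c); (19,3,c); (19,15,c); (19,16,c); (20,10,c); (20,16,c); (20,17,c); (21,15,c); (21,16,c); (21,17,c)
step 2: rule r1; match: 0->14, 1->4, 2->6, 3->9; deleted nodes 14; deleted edges (14,4,c); (14,6,c); (14,9,c); added nodes 22, 23, 24, 25, 26, 27, 28; added edges (25,4,c); (25,22,c); (25,24,c); (26,6,c); (26,22,c); (26,23,c); (27,9,c); (27,23,c); (27,24,c); (28,22,c); (28,23,c); (28,24,c); result: nodes: 2:vx, 3:vx, 4:vx, 6:vx, 9:vx, 10:vx, 15:vx, 16:vx, 17:vx, 18:tri, 19:tri, 20:tri, 21:tri, 22:vx, 23:vx, 24:vx, 25:tri, 26:tri, 27:tri, 28:tri edges: (18,2,c); (18,15,c); (18,17,c); (19,3,c); (19,15,c); (19,16,c); (20,10,c); (20,16,c); (20,17,c); (21,15,c); (21,16,c); (21,17,c); (25,4,c); (25,22,c); (25,24,c); (26,6,c); (26,22,c); (26,23,c); (27,9,c); (27,23,c); (27,24,c); (28,22,c); (28,23,c); (28,24,c)
final:
nodes: 2:vx, 3:vx, 4:vx, 6:vx, 9:vx, 10:vx, 15:vx, 16:vx, 17:vx, 18:tri, 19:tri, 20:tri, 21:tri, 22:vx, 23:vx, 24:vx, 25:tri, 26:tri, 27:tri, 28:tri
edges: (18,2,c); (18,15,c); (18,17,c); (19,3,c); (19,15,c); (19,16,c); (20,10,c); (20,16,c); (20,17,c); (21,15,c); (21,16,c); (21,17,c); (25,4,c); (25,22,c); (25,24,c); (26,6,c); (26,22,c); (26,23,c); (27,9,c); (27,23,c); (27,24,c); (28,22,c); (28,23,c); (28,24,c)


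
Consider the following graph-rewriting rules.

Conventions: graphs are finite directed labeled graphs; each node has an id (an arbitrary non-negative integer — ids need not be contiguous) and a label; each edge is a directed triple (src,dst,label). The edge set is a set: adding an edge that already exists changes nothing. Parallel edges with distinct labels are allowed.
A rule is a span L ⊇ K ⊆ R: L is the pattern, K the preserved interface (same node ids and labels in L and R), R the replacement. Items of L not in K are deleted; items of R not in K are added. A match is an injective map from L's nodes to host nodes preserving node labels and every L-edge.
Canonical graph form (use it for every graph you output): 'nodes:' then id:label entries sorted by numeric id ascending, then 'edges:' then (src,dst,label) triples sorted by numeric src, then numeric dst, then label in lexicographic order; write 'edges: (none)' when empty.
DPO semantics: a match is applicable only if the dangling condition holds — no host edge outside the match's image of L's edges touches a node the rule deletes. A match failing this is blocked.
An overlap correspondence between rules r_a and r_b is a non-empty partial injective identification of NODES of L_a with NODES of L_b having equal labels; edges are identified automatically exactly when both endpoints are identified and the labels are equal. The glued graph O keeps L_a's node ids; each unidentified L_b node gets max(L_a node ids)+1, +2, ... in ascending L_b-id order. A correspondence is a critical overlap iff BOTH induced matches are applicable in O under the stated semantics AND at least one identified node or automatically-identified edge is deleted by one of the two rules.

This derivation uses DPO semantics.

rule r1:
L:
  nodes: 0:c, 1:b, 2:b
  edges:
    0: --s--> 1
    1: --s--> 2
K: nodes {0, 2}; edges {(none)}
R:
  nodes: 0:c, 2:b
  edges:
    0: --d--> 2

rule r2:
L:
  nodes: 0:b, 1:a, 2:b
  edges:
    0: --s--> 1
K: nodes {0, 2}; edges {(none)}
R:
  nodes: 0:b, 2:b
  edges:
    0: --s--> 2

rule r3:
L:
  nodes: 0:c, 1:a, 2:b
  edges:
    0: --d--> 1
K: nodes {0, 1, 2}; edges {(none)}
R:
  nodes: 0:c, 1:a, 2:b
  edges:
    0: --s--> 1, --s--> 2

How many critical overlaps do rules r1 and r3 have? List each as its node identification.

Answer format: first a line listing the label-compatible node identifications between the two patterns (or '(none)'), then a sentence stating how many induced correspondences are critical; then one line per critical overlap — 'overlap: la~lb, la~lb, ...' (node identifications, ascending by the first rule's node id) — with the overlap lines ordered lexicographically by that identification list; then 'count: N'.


label-compatible node identifications between L(r1) and L(r3): 0~0, 1~2, 2~2
2 of the induced correspondences are critical overlaps of r1 and r3.
overlap: 0~0, 1~2
overlap: 1~2
count: 2
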